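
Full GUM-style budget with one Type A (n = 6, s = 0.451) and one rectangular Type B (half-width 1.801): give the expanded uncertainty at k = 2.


u_A = s / sqrt(n) = 0.451 / sqrt(6) = 0.18411998
u_B = half_width / sqrt(3) = 1.801 / sqrt(3) = 1.0398078
uc = sqrt(u_A^2 + u_B^2) = sqrt(0.18411998^2 + 1.0398078^2) = 1.0559832
U = k * uc = 2 * 1.0559832
U = 2.1120

2.1120


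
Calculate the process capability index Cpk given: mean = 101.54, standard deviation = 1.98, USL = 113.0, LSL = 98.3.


Cpu = (USL - mean) / (3*sigma) = (113.0 - 101.54) / (3*1.98) = 1.9293
Cpl = (mean - LSL) / (3*sigma) = (101.54 - 98.3) / (3*1.98) = 0.5455
Cpk = min(Cpu, Cpl) = 0.5455

0.5455


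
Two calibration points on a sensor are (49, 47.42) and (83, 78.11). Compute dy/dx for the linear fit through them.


slope = (y2 - y1) / (x2 - x1)
= (78.11 - 47.42) / (83 - 49)
= 30.6900 / 34
= 0.9026

0.9026


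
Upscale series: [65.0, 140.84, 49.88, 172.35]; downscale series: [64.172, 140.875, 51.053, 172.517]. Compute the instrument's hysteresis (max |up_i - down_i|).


|65.0 - 64.172| = 0.8280
|140.84 - 140.875| = 0.0350
|49.88 - 51.053| = 1.1730
|172.35 - 172.517| = 0.1670
hysteresis = max(diffs) = 1.1730

1.1730


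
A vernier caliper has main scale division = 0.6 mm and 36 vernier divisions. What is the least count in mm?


LC = MSD / n_div
= 0.6 / 36
= 0.0167

0.0167


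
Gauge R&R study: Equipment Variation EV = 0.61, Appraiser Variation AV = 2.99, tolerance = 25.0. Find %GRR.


GRR = sqrt(EV^2 + AV^2) = sqrt(0.61^2 + 2.99^2) = 3.0515897
%GRR = GRR / tol * 100 = 3.0515897 / 25.0 * 100
%GRR = 12.2064

12.2064


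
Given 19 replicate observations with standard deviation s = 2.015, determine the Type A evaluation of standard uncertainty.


u_A = s / sqrt(n)
u_A = 2.015 / sqrt(19)
u_A = 2.015 / 4.3588989
u_A = 0.4623

0.4623


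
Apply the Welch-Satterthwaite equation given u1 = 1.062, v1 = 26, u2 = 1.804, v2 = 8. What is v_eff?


uc = sqrt(u1^2 + u2^2) = sqrt(1.062^2 + 1.804^2) = 2.0933848
v_eff = uc^4 / (u1^4/v1 + u2^4/v2)
= 2.0933848^4 / (1.062^4/26 + 1.804^4/8)
= 19.204202 / 1.3728272
v_eff = 13.9888

13.9888


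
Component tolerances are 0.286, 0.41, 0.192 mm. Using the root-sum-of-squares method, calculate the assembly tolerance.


RSS = sqrt(0.286^2 + 0.41^2 + 0.192^2)
= sqrt(0.28676)
= 0.5355

0.5355


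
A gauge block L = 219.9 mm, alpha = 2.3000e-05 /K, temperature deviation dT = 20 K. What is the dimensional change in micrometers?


dL = L * alpha * dT
= 219.9 * 2.3000e-05 * 20
= 0.1011540 mm
dL_um = 0.1011540 * 1000 = 101.1540 um

101.1540


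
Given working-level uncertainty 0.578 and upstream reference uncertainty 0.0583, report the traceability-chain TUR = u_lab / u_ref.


TUR = u_lab / u_ref
= 0.578 / 0.0583
= 9.9142

9.9142


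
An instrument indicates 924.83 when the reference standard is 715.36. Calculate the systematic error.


Systematic error = measured - true
= 924.83 - 715.36
= 209.4700

209.4700


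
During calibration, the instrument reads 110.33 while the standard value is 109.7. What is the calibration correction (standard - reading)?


Correction = standard - reading
= 109.7 - 110.33
= -0.6300

-0.6300


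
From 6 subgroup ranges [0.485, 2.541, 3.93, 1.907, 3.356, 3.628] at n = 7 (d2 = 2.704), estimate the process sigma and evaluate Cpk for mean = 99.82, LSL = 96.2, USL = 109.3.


R_bar = (0.485 + 2.541 + 3.93 + 1.907 + 3.356 + 3.628) / 6 = 2.6411667
sigma = R_bar / d2 = 2.6411667 / 2.704 = 0.97676283
Cp = (USL - LSL)/(6*sigma) = (109.3 - 96.2)/(6*0.97676283) = 2.2353
Cpu = (109.3 - 99.82)/(3*0.97676283) = 3.2352
Cpl = (99.82 - 96.2)/(3*0.97676283) = 1.2354
Cpk = min(Cpu, Cpl) = 1.2354

1.2354


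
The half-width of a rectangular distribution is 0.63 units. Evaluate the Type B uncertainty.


u_B = half_width / sqrt(3)
u_B = 0.63 / 1.7320508
u_B = 0.3637

0.3637


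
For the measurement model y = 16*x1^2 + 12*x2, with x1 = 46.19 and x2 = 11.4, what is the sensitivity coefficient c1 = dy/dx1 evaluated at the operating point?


y = 16*x1^2 + 12*x2
dy/dx1 = 2*16*x1
Evaluate at x1 = 46.19: c1 = 32 * 46.19
c1 = 1478.0800

1478.0800


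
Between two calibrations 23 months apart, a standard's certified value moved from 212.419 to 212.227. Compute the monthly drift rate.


rate = (v2 - v1) / months
= (212.227 - 212.419) / 23
= -0.1920 / 23
= -0.0083

-0.0083


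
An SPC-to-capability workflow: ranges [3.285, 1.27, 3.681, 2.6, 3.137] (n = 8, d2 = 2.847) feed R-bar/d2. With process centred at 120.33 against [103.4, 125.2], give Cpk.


R_bar = (3.285 + 1.27 + 3.681 + 2.6 + 3.137) / 5 = 2.7946
sigma = R_bar / d2 = 2.7946 / 2.847 = 0.98159466
Cp = (USL - LSL)/(6*sigma) = (125.2 - 103.4)/(6*0.98159466) = 3.7015
Cpu = (125.2 - 120.33)/(3*0.98159466) = 1.6538
Cpl = (120.33 - 103.4)/(3*0.98159466) = 5.7491
Cpk = min(Cpu, Cpl) = 1.6538

1.6538


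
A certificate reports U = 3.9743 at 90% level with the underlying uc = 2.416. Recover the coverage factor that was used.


k = U / uc
k = 3.9743 / 2.416
k = 1.645

1.645


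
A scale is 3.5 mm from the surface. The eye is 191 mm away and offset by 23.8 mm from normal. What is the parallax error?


error = h * offset / d
= 3.5 * 23.8 / 191
= 0.4361

0.4361


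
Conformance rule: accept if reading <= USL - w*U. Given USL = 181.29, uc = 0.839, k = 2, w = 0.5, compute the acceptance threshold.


U = k * uc = 2 * 0.839 = 1.678
guard band g = w * U = 0.5 * 1.678 = 0.839
AL = USL - g = 181.29 - 0.839
AL = 180.4510

180.4510


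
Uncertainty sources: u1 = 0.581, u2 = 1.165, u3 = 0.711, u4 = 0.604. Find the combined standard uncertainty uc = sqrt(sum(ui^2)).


uc = sqrt(0.581^2 + 1.165^2 + 0.711^2 + 0.604^2)
uc = sqrt(2.565123)
uc = 1.6016

1.6016


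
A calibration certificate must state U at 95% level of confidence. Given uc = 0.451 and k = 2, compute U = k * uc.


U = k * uc
U = 2 * 0.451
U = 0.9020

0.9020


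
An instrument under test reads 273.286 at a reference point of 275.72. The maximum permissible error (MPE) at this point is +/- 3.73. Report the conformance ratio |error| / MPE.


e = indication - reference = 273.286 - 275.72 = -2.4340
|e| = 2.4340
ratio = |e| / MPE = 2.4340 / 3.73
ratio = 0.6525

0.6525


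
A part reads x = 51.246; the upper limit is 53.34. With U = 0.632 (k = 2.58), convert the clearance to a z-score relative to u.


u = U / k = 0.632 / 2.58 = 0.24496124
margin = |USL - x| = |53.34 - 51.246| = 2.094
z = margin / u = 2.094 / 0.24496124
z = 8.5483

8.5483


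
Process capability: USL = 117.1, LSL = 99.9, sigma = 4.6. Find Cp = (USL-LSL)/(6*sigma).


Cp = (USL - LSL) / (6 * sigma)
= (117.1 - 99.9) / (6 * 4.6)
= 17.2000 / 27.6000
= 0.6232

0.6232


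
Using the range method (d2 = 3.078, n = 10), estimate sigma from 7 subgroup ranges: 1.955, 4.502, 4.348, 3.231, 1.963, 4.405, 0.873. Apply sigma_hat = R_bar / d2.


R_bar = (1.955 + 4.502 + 4.348 + 3.231 + 1.963 + 4.405 + 0.873) / 7
R_bar = 21.277 / 7 = 3.0395714
sigma_hat = R_bar / d2 = 3.0395714 / 3.078 = 0.9875

0.9875


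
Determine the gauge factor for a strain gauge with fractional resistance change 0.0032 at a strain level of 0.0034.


GF = (dR/R) / epsilon
= 0.0032 / 0.0034
= 0.9412

0.9412


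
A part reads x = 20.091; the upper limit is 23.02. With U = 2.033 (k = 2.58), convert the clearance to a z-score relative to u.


u = U / k = 2.033 / 2.58 = 0.7879845
margin = |USL - x| = |23.02 - 20.091| = 2.929
z = margin / u = 2.929 / 0.7879845
z = 3.7171

3.7171


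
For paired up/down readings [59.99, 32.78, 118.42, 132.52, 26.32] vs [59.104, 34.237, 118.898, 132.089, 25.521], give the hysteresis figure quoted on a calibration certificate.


|59.99 - 59.104| = 0.8860
|32.78 - 34.237| = 1.4570
|118.42 - 118.898| = 0.4780
|132.52 - 132.089| = 0.4310
|26.32 - 25.521| = 0.7990
hysteresis = max(diffs) = 1.4570

1.4570


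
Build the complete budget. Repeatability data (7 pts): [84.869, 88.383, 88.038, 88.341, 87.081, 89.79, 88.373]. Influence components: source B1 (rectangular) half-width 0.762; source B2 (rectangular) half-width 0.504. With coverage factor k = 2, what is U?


mean = (84.869 + 88.383 + 88.038 + 88.341 + 87.081 + 89.79 + 88.373) / 7 = 87.83928571
s = sqrt(sum((x - mean)^2)/(n-1)) = 1.5315875
u_A = s / sqrt(n) = 1.5315875 / sqrt(7) = 0.57888566
u_B1 = 0.762 / sqrt(3) = 0.43994091
u_B2 = 0.504 / sqrt(3) = 0.29098454
uc = sqrt(0.57888566^2 + 0.43994091^2 + 0.29098454^2) = 0.783153
U = k * uc = 2 * 0.783153
U = 1.5663

1.5663


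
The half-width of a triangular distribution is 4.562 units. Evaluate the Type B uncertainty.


u_B = half_width / sqrt(6)
u_B = 4.562 / 2.4494897
u_B = 1.8624

1.8624


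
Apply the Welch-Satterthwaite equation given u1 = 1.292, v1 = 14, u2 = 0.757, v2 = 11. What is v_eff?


uc = sqrt(u1^2 + u2^2) = sqrt(1.292^2 + 0.757^2) = 1.4974355
v_eff = uc^4 / (u1^4/v1 + u2^4/v2)
= 1.4974355^4 / (1.292^4/14 + 0.757^4/11)
= 5.0279679 / 0.22888479
v_eff = 21.9672

21.9672


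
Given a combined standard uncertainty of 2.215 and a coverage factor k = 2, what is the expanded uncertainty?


U = k * uc
U = 2 * 2.215
U = 4.4300

4.4300


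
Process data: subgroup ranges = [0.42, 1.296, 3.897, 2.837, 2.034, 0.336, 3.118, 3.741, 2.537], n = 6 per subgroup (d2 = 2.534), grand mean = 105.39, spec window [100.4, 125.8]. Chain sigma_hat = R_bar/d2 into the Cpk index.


R_bar = (0.42 + 1.296 + 3.897 + 2.837 + 2.034 + 0.336 + 3.118 + 3.741 + 2.537) / 9 = 2.2462222
sigma = R_bar / d2 = 2.2462222 / 2.534 = 0.88643339
Cp = (USL - LSL)/(6*sigma) = (125.8 - 100.4)/(6*0.88643339) = 4.7757
Cpu = (125.8 - 105.39)/(3*0.88643339) = 7.6750
Cpl = (105.39 - 100.4)/(3*0.88643339) = 1.8764
Cpk = min(Cpu, Cpl) = 1.8764

1.8764


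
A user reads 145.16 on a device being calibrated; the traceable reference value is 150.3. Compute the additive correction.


Correction = standard - reading
= 150.3 - 145.16
= 5.1400

5.1400


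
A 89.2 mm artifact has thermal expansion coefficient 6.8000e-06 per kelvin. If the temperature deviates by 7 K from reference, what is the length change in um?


dL = L * alpha * dT
= 89.2 * 6.8000e-06 * 7
= 0.0042459 mm
dL_um = 0.0042459 * 1000 = 4.2459 um

4.2459


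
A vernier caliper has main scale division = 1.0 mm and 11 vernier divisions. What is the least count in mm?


LC = MSD / n_div
= 1.0 / 11
= 0.0909

0.0909


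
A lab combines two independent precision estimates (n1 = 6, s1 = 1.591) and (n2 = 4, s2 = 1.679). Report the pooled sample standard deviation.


s_p = sqrt(((n1-1)*s1^2 + (n2-1)*s2^2) / (n1+n2-2))
numerator = (6-1)*1.591^2 + (4-1)*1.679^2 = 12.656405 + 8.457123 = 21.113528
denominator = 6 + 4 - 2 = 8
s_p^2 = 21.113528 / 8 = 2.639191
s_p = sqrt(2.639191) = 1.6246

1.6246


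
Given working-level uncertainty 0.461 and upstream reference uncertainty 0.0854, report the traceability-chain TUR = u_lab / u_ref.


TUR = u_lab / u_ref
= 0.461 / 0.0854
= 5.3981

5.3981


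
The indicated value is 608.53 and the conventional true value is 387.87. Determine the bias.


Systematic error = measured - true
= 608.53 - 387.87
= 220.6600

220.6600


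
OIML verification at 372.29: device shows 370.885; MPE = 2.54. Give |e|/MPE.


e = indication - reference = 370.885 - 372.29 = -1.4050
|e| = 1.4050
ratio = |e| / MPE = 1.4050 / 2.54
ratio = 0.5531

0.5531


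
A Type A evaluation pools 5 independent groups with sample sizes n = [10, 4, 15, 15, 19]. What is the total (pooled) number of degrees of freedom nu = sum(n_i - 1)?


nu = sum_i (n_i - 1)
nu = ((10 - 1) + (4 - 1) + (15 - 1) + (15 - 1) + (19 - 1))
nu = 9 + 3 + 14 + 14 + 18
nu = 58

58


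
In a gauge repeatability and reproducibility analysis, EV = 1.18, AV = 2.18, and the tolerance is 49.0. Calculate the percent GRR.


GRR = sqrt(EV^2 + AV^2) = sqrt(1.18^2 + 2.18^2) = 2.4788707
%GRR = GRR / tol * 100 = 2.4788707 / 49.0 * 100
%GRR = 5.0589

5.0589


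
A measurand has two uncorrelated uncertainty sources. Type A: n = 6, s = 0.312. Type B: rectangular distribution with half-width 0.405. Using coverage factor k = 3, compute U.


u_A = s / sqrt(n) = 0.312 / sqrt(6) = 0.12737347
u_B = half_width / sqrt(3) = 0.405 / sqrt(3) = 0.23382686
uc = sqrt(u_A^2 + u_B^2) = sqrt(0.12737347^2 + 0.23382686^2) = 0.26626866
U = k * uc = 3 * 0.26626866
U = 0.7988

0.7988


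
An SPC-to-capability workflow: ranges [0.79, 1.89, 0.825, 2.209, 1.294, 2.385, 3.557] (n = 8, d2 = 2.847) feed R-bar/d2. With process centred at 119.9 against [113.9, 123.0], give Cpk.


R_bar = (0.79 + 1.89 + 0.825 + 2.209 + 1.294 + 2.385 + 3.557) / 7 = 1.85
sigma = R_bar / d2 = 1.85 / 2.847 = 0.64980681
Cp = (USL - LSL)/(6*sigma) = (123.0 - 113.9)/(6*0.64980681) = 2.3340
Cpu = (123.0 - 119.9)/(3*0.64980681) = 1.5902
Cpl = (119.9 - 113.9)/(3*0.64980681) = 3.0778
Cpk = min(Cpu, Cpl) = 1.5902

1.5902


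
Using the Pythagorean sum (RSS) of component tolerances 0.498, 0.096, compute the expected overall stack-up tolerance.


RSS = sqrt(0.498^2 + 0.096^2)
= sqrt(0.25722)
= 0.5072

0.5072


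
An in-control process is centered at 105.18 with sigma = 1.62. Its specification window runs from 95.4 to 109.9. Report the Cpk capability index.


Cpu = (USL - mean) / (3*sigma) = (109.9 - 105.18) / (3*1.62) = 0.9712
Cpl = (mean - LSL) / (3*sigma) = (105.18 - 95.4) / (3*1.62) = 2.0123
Cpk = min(Cpu, Cpl) = 0.9712

0.9712


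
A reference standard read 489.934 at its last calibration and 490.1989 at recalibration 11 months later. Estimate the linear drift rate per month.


rate = (v2 - v1) / months
= (490.1989 - 489.934) / 11
= 0.2649 / 11
= 0.0241

0.0241


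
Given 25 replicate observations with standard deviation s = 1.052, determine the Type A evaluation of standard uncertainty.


u_A = s / sqrt(n)
u_A = 1.052 / sqrt(25)
u_A = 1.052 / 5
u_A = 0.2104

0.2104


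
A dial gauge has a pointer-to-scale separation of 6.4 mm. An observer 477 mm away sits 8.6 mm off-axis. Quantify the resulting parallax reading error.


error = h * offset / d
= 6.4 * 8.6 / 477
= 0.1154

0.1154


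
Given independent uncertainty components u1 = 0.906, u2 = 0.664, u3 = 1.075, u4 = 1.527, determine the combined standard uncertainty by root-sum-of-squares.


uc = sqrt(0.906^2 + 0.664^2 + 1.075^2 + 1.527^2)
uc = sqrt(4.749086)
uc = 2.1792

2.1792


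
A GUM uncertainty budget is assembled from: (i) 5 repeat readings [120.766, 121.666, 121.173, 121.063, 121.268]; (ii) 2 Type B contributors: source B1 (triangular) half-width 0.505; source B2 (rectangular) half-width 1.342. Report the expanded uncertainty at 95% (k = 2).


mean = (120.766 + 121.666 + 121.173 + 121.063 + 121.268) / 5 = 121.1872
s = sqrt(sum((x - mean)^2)/(n-1)) = 0.32741976
u_A = s / sqrt(n) = 0.32741976 / sqrt(5) = 0.14642657
u_B1 = 0.505 / sqrt(6) = 0.20616539
u_B2 = 1.342 / sqrt(3) = 0.77480406
uc = sqrt(0.14642657^2 + 0.20616539^2 + 0.77480406^2) = 0.8150253
U = k * uc = 2 * 0.8150253
U = 1.6301

1.6301


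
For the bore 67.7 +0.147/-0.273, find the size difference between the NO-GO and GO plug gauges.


GO = nominal - lower_tol (smallest hole = maximum material condition)
GO = 67.7 - 0.273 = 67.427
NO-GO = nominal + upper_tol (largest hole = least material condition)
NO-GO = 67.7 + 0.147 = 67.847
spread = NO-GO - GO = 67.847 - 67.427 = 0.4200

0.4200


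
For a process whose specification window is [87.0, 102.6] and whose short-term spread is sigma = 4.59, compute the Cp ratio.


Cp = (USL - LSL) / (6 * sigma)
= (102.6 - 87.0) / (6 * 4.59)
= 15.6000 / 27.5400
= 0.5664

0.5664


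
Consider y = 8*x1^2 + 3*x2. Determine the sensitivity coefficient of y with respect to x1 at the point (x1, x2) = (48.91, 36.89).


y = 8*x1^2 + 3*x2
dy/dx1 = 2*8*x1
Evaluate at x1 = 48.91: c1 = 16 * 48.91
c1 = 782.5600

782.5600


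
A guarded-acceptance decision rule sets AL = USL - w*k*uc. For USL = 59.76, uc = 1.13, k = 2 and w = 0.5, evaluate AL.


U = k * uc = 2 * 1.13 = 2.26
guard band g = w * U = 0.5 * 2.26 = 1.13
AL = USL - g = 59.76 - 1.13
AL = 58.6300

58.6300


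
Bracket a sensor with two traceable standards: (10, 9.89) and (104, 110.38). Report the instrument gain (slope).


slope = (y2 - y1) / (x2 - x1)
= (110.38 - 9.89) / (104 - 10)
= 100.4900 / 94
= 1.0690

1.0690


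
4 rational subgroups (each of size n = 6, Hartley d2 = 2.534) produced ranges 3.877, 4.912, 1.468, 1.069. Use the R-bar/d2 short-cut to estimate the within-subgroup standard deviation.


R_bar = (3.877 + 4.912 + 1.468 + 1.069) / 4
R_bar = 11.326 / 4 = 2.8315
sigma_hat = R_bar / d2 = 2.8315 / 2.534 = 1.1174

1.1174


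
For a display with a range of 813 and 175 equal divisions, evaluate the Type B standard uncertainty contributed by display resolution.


resolution = range / divisions
resolution = 813 / 175 = 4.6457143
u_res = resolution / (2*sqrt(3))
u_res = 4.6457143 / 3.4641016
u_res = 1.3411

1.3411


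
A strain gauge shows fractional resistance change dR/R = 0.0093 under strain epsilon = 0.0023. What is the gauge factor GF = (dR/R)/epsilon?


GF = (dR/R) / epsilon
= 0.0093 / 0.0023
= 4.0435

4.0435


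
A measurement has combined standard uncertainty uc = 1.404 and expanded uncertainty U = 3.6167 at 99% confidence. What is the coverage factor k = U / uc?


k = U / uc
k = 3.6167 / 1.404
k = 2.576

2.576


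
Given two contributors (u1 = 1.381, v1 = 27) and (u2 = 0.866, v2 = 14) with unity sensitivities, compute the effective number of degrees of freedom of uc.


uc = sqrt(u1^2 + u2^2) = sqrt(1.381^2 + 0.866^2) = 1.6300666
v_eff = uc^4 / (u1^4/v1 + u2^4/v2)
= 1.6300666^4 / (1.381^4/27 + 0.866^4/14)
= 7.0602714 / 0.1748873
v_eff = 40.3704

40.3704


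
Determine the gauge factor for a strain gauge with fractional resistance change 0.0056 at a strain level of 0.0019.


GF = (dR/R) / epsilon
= 0.0056 / 0.0019
= 2.9474

2.9474


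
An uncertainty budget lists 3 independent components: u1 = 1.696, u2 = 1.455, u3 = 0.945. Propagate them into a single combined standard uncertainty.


uc = sqrt(1.696^2 + 1.455^2 + 0.945^2)
uc = sqrt(5.886466)
uc = 2.4262

2.4262


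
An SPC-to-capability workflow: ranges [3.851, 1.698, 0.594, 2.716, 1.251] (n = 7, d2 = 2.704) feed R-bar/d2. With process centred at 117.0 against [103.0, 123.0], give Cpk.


R_bar = (3.851 + 1.698 + 0.594 + 2.716 + 1.251) / 5 = 2.022
sigma = R_bar / d2 = 2.022 / 2.704 = 0.74778107
Cp = (USL - LSL)/(6*sigma) = (123.0 - 103.0)/(6*0.74778107) = 4.4576
Cpu = (123.0 - 117.0)/(3*0.74778107) = 2.6746
Cpl = (117.0 - 103.0)/(3*0.74778107) = 6.2407
Cpk = min(Cpu, Cpl) = 2.6746

2.6746


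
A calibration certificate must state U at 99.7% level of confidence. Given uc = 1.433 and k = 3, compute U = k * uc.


U = k * uc
U = 3 * 1.433
U = 4.2990

4.2990


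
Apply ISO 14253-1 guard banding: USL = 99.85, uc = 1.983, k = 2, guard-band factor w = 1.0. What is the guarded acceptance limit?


U = k * uc = 2 * 1.983 = 3.966
guard band g = w * U = 1.0 * 3.966 = 3.966
AL = USL - g = 99.85 - 3.966
AL = 95.8840

95.8840


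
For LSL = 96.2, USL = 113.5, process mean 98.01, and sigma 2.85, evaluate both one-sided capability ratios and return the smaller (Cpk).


Cpu = (USL - mean) / (3*sigma) = (113.5 - 98.01) / (3*2.85) = 1.8117
Cpl = (mean - LSL) / (3*sigma) = (98.01 - 96.2) / (3*2.85) = 0.2117
Cpk = min(Cpu, Cpl) = 0.2117

0.2117


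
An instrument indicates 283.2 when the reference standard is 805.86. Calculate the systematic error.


Systematic error = measured - true
= 283.2 - 805.86
= -522.6600

-522.6600


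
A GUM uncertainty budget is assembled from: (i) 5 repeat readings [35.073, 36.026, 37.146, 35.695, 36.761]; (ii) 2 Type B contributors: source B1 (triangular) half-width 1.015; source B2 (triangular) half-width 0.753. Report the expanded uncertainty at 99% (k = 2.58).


mean = (35.073 + 36.026 + 37.146 + 35.695 + 36.761) / 5 = 36.1402
s = sqrt(sum((x - mean)^2)/(n-1)) = 0.82873198
u_A = s / sqrt(n) = 0.82873198 / sqrt(5) = 0.37062021
u_B1 = 1.015 / sqrt(6) = 0.41437201
u_B2 = 0.753 / sqrt(6) = 0.30741096
uc = sqrt(0.37062021^2 + 0.41437201^2 + 0.30741096^2) = 0.63526766
U = k * uc = 2.58 * 0.63526766
U = 1.6390

1.6390


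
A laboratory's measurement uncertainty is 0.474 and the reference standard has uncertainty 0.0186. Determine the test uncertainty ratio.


TUR = u_lab / u_ref
= 0.474 / 0.0186
= 25.4839

25.4839


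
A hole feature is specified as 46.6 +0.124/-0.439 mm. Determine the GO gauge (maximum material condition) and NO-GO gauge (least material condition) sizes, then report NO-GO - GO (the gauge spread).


GO = nominal - lower_tol (smallest hole = maximum material condition)
GO = 46.6 - 0.439 = 46.161
NO-GO = nominal + upper_tol (largest hole = least material condition)
NO-GO = 46.6 + 0.124 = 46.724
spread = NO-GO - GO = 46.724 - 46.161 = 0.5630

0.5630


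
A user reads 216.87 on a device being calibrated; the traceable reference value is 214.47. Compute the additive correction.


Correction = standard - reading
= 214.47 - 216.87
= -2.4000

-2.4000


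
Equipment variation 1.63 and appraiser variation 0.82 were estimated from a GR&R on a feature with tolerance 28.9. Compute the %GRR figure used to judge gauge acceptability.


GRR = sqrt(EV^2 + AV^2) = sqrt(1.63^2 + 0.82^2) = 1.824637
%GRR = GRR / tol * 100 = 1.824637 / 28.9 * 100
%GRR = 6.3136

6.3136


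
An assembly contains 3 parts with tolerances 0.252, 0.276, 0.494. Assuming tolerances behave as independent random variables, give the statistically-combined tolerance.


RSS = sqrt(0.252^2 + 0.276^2 + 0.494^2)
= sqrt(0.383716)
= 0.6194

0.6194


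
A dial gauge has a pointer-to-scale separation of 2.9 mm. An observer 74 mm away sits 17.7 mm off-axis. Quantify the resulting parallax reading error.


error = h * offset / d
= 2.9 * 17.7 / 74
= 0.6936

0.6936


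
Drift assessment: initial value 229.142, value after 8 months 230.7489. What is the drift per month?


rate = (v2 - v1) / months
= (230.7489 - 229.142) / 8
= 1.6069 / 8
= 0.2009

0.2009


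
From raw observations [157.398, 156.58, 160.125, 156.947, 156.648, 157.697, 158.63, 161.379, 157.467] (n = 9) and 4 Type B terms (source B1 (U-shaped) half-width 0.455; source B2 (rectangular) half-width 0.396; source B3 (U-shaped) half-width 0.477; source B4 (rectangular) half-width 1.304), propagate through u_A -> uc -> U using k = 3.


mean = (157.398 + 156.58 + 160.125 + 156.947 + 156.648 + 157.697 + 158.63 + 161.379 + 157.467) / 9 = 158.0967778
s = sqrt(sum((x - mean)^2)/(n-1)) = 1.6559471
u_A = s / sqrt(n) = 1.6559471 / sqrt(9) = 0.55198237
u_B1 = 0.455 / sqrt(2) = 0.32173359
u_B2 = 0.396 / sqrt(3) = 0.22863071
u_B3 = 0.477 / sqrt(2) = 0.33728993
u_B4 = 1.304 / sqrt(3) = 0.75286475
uc = sqrt(0.55198237^2 + 0.32173359^2 + 0.22863071^2 + 0.33728993^2 + 0.75286475^2) = 1.0681942
U = k * uc = 3 * 1.0681942
U = 3.2046

3.2046


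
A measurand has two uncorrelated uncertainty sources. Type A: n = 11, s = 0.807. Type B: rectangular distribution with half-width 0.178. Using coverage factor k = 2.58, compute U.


u_A = s / sqrt(n) = 0.807 / sqrt(11) = 0.24331966
u_B = half_width / sqrt(3) = 0.178 / sqrt(3) = 0.10276835
uc = sqrt(u_A^2 + u_B^2) = sqrt(0.24331966^2 + 0.10276835^2) = 0.26413215
U = k * uc = 2.58 * 0.26413215
U = 0.6815

0.6815


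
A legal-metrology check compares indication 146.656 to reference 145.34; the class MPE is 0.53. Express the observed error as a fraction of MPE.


e = indication - reference = 146.656 - 145.34 = 1.3160
|e| = 1.3160
ratio = |e| / MPE = 1.3160 / 0.53
ratio = 2.4830

2.4830


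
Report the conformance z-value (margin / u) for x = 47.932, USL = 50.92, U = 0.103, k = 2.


u = U / k = 0.103 / 2 = 0.0515
margin = |USL - x| = |50.92 - 47.932| = 2.988
z = margin / u = 2.988 / 0.0515
z = 58.0194

58.0194


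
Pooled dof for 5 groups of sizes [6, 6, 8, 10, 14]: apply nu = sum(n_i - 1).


nu = sum_i (n_i - 1)
nu = ((6 - 1) + (6 - 1) + (8 - 1) + (10 - 1) + (14 - 1))
nu = 5 + 5 + 7 + 9 + 13
nu = 39

39


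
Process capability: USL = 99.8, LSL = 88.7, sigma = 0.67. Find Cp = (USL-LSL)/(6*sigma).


Cp = (USL - LSL) / (6 * sigma)
= (99.8 - 88.7) / (6 * 0.67)
= 11.1000 / 4.0200
= 2.7612

2.7612


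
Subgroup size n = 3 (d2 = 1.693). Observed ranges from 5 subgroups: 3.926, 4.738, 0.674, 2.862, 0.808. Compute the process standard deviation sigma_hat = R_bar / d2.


R_bar = (3.926 + 4.738 + 0.674 + 2.862 + 0.808) / 5
R_bar = 13.008 / 5 = 2.6016
sigma_hat = R_bar / d2 = 2.6016 / 1.693 = 1.5367

1.5367


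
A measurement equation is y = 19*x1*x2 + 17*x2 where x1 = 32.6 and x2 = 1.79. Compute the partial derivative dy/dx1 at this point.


y = 19*x1*x2 + 17*x2
dy/dx1 = 19*x2
Evaluate at x2 = 1.79: c1 = 19 * 1.79
c1 = 34.0100

34.0100


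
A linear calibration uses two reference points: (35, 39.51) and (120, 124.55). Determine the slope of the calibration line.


slope = (y2 - y1) / (x2 - x1)
= (124.55 - 39.51) / (120 - 35)
= 85.0400 / 85
= 1.0005

1.0005


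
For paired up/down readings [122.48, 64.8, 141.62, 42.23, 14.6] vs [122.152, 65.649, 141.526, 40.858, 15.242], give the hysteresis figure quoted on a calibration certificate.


|122.48 - 122.152| = 0.3280
|64.8 - 65.649| = 0.8490
|141.62 - 141.526| = 0.0940
|42.23 - 40.858| = 1.3720
|14.6 - 15.242| = 0.6420
hysteresis = max(diffs) = 1.3720

1.3720


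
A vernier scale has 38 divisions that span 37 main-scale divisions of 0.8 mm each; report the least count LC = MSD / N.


LC = MSD / n_div
= 0.8 / 38
= 0.0211

0.0211


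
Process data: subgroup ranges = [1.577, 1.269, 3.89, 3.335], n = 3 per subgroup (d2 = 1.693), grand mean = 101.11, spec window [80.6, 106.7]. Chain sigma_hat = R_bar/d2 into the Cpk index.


R_bar = (1.577 + 1.269 + 3.89 + 3.335) / 4 = 2.51775
sigma = R_bar / d2 = 2.51775 / 1.693 = 1.487153
Cp = (USL - LSL)/(6*sigma) = (106.7 - 80.6)/(6*1.487153) = 2.9251
Cpu = (106.7 - 101.11)/(3*1.487153) = 1.2530
Cpl = (101.11 - 80.6)/(3*1.487153) = 4.5972
Cpk = min(Cpu, Cpl) = 1.2530

1.2530


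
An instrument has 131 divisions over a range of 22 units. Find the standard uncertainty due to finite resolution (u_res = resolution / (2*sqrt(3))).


resolution = range / divisions
resolution = 22 / 131 = 0.16793893
u_res = resolution / (2*sqrt(3))
u_res = 0.16793893 / 3.4641016
u_res = 0.0485

0.0485


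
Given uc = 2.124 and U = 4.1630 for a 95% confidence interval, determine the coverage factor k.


k = U / uc
k = 4.1630 / 2.124
k = 1.96

1.96


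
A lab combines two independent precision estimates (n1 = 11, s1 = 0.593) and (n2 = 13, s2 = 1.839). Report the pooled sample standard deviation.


s_p = sqrt(((n1-1)*s1^2 + (n2-1)*s2^2) / (n1+n2-2))
numerator = (11-1)*0.593^2 + (13-1)*1.839^2 = 3.51649 + 40.583052 = 44.099542
denominator = 11 + 13 - 2 = 22
s_p^2 = 44.099542 / 22 = 2.0045246
s_p = sqrt(2.0045246) = 1.4158

1.4158


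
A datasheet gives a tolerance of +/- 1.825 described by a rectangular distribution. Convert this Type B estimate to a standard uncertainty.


u_B = half_width / sqrt(3)
u_B = 1.825 / 1.7320508
u_B = 1.0537

1.0537


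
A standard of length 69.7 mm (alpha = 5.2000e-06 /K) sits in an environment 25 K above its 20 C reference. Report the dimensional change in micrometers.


dL = L * alpha * dT
= 69.7 * 5.2000e-06 * 25
= 0.0090610 mm
dL_um = 0.0090610 * 1000 = 9.0610 um

9.0610


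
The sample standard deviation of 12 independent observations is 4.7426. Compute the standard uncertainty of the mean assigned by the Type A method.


u_A = s / sqrt(n)
u_A = 4.7426 / sqrt(12)
u_A = 4.7426 / 3.4641016
u_A = 1.3691

1.3691


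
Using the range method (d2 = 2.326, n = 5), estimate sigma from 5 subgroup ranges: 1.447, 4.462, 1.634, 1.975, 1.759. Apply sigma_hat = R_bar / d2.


R_bar = (1.447 + 4.462 + 1.634 + 1.975 + 1.759) / 5
R_bar = 11.277 / 5 = 2.2554
sigma_hat = R_bar / d2 = 2.2554 / 2.326 = 0.9696

0.9696


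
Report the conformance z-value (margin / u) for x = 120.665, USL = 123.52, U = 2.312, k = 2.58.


u = U / k = 2.312 / 2.58 = 0.89612403
margin = |USL - x| = |123.52 - 120.665| = 2.855
z = margin / u = 2.855 / 0.89612403
z = 3.1859

3.1859


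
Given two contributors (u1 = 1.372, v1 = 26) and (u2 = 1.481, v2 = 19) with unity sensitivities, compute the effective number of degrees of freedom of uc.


uc = sqrt(u1^2 + u2^2) = sqrt(1.372^2 + 1.481^2) = 2.0188474
v_eff = uc^4 / (u1^4/v1 + u2^4/v2)
= 2.0188474^4 / (1.372^4/26 + 1.481^4/19)
= 16.611696 / 0.38948515
v_eff = 42.6504

42.6504


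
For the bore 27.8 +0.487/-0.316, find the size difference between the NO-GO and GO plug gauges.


GO = nominal - lower_tol (smallest hole = maximum material condition)
GO = 27.8 - 0.316 = 27.484
NO-GO = nominal + upper_tol (largest hole = least material condition)
NO-GO = 27.8 + 0.487 = 28.287
spread = NO-GO - GO = 28.287 - 27.484 = 0.8030

0.8030


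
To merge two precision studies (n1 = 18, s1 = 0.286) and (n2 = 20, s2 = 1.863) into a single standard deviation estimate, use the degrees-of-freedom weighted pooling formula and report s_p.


s_p = sqrt(((n1-1)*s1^2 + (n2-1)*s2^2) / (n1+n2-2))
numerator = (18-1)*0.286^2 + (20-1)*1.863^2 = 1.390532 + 65.944611 = 67.335143
denominator = 18 + 20 - 2 = 36
s_p^2 = 67.335143 / 36 = 1.8704206
s_p = sqrt(1.8704206) = 1.3676

1.3676


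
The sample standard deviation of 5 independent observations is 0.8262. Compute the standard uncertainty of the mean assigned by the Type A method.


u_A = s / sqrt(n)
u_A = 0.8262 / sqrt(5)
u_A = 0.8262 / 2.236068
u_A = 0.3695

0.3695


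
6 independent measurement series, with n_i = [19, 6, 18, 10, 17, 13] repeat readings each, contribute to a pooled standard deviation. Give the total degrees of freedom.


nu = sum_i (n_i - 1)
nu = ((19 - 1) + (6 - 1) + (18 - 1) + (10 - 1) + (17 - 1) + (13 - 1))
nu = 18 + 5 + 17 + 9 + 16 + 12
nu = 77

77


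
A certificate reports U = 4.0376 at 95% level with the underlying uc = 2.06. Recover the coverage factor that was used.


k = U / uc
k = 4.0376 / 2.06
k = 1.96

1.96


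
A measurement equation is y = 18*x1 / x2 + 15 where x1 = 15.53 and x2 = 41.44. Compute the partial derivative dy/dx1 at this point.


y = 18*x1 / x2 + 15
dy/dx1 = 18/x2
Evaluate at x2 = 41.44: c1 = 18 / 41.44
c1 = 0.4344

0.4344


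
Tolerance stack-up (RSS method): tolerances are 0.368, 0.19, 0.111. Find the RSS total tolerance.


RSS = sqrt(0.368^2 + 0.19^2 + 0.111^2)
= sqrt(0.183845)
= 0.4288

0.4288


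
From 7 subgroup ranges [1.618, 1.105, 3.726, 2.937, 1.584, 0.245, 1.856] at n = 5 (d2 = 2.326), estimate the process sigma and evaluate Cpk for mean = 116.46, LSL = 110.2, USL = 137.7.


R_bar = (1.618 + 1.105 + 3.726 + 2.937 + 1.584 + 0.245 + 1.856) / 7 = 1.8672857
sigma = R_bar / d2 = 1.8672857 / 2.326 = 0.80278835
Cp = (USL - LSL)/(6*sigma) = (137.7 - 110.2)/(6*0.80278835) = 5.7093
Cpu = (137.7 - 116.46)/(3*0.80278835) = 8.8193
Cpl = (116.46 - 110.2)/(3*0.80278835) = 2.5993
Cpk = min(Cpu, Cpl) = 2.5993

2.5993


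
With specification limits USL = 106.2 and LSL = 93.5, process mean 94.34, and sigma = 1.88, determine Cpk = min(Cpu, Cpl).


Cpu = (USL - mean) / (3*sigma) = (106.2 - 94.34) / (3*1.88) = 2.1028
Cpl = (mean - LSL) / (3*sigma) = (94.34 - 93.5) / (3*1.88) = 0.1489
Cpk = min(Cpu, Cpl) = 0.1489

0.1489


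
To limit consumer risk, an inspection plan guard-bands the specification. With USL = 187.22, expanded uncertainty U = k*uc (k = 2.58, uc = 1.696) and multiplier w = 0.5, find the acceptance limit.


U = k * uc = 2.58 * 1.696 = 4.37568
guard band g = w * U = 0.5 * 4.37568 = 2.18784
AL = USL - g = 187.22 - 2.18784
AL = 185.0322

185.0322


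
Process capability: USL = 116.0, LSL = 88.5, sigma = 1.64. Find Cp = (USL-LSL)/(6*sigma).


Cp = (USL - LSL) / (6 * sigma)
= (116.0 - 88.5) / (6 * 1.64)
= 27.5000 / 9.8400
= 2.7947

2.7947


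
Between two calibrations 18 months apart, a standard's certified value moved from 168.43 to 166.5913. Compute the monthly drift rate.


rate = (v2 - v1) / months
= (166.5913 - 168.43) / 18
= -1.8387 / 18
= -0.1022

-0.1022


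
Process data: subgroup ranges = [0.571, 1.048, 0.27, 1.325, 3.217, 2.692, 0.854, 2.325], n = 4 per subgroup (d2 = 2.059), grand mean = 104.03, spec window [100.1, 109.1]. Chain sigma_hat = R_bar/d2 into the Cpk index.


R_bar = (0.571 + 1.048 + 0.27 + 1.325 + 3.217 + 2.692 + 0.854 + 2.325) / 8 = 1.53775
sigma = R_bar / d2 = 1.53775 / 2.059 = 0.74684313
Cp = (USL - LSL)/(6*sigma) = (109.1 - 100.1)/(6*0.74684313) = 2.0085
Cpu = (109.1 - 104.03)/(3*0.74684313) = 2.2629
Cpl = (104.03 - 100.1)/(3*0.74684313) = 1.7540
Cpk = min(Cpu, Cpl) = 1.7540

1.7540


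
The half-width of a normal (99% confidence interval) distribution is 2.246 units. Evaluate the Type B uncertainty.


u_B = half_width / 2.576
u_B = 2.246 / 2.576
u_B = 0.8719

0.8719


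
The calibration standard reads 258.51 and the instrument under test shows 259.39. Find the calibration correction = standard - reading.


Correction = standard - reading
= 258.51 - 259.39
= -0.8800

-0.8800


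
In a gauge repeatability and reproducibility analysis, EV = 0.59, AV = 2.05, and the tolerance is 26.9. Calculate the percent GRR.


GRR = sqrt(EV^2 + AV^2) = sqrt(0.59^2 + 2.05^2) = 2.1332135
%GRR = GRR / tol * 100 = 2.1332135 / 26.9 * 100
%GRR = 7.9302

7.9302


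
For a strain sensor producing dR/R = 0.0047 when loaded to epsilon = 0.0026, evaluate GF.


GF = (dR/R) / epsilon
= 0.0047 / 0.0026
= 1.8077

1.8077


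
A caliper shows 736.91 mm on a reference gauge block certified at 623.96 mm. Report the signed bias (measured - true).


Systematic error = measured - true
= 736.91 - 623.96
= 112.9500

112.9500


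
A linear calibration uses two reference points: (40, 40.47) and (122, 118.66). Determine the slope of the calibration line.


slope = (y2 - y1) / (x2 - x1)
= (118.66 - 40.47) / (122 - 40)
= 78.1900 / 82
= 0.9535

0.9535


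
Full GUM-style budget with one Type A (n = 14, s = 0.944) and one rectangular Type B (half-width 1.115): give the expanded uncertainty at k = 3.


u_A = s / sqrt(n) = 0.944 / sqrt(14) = 0.25229461
u_B = half_width / sqrt(3) = 1.115 / sqrt(3) = 0.64374555
uc = sqrt(u_A^2 + u_B^2) = sqrt(0.25229461^2 + 0.64374555^2) = 0.69141948
U = k * uc = 3 * 0.69141948
U = 2.0743

2.0743


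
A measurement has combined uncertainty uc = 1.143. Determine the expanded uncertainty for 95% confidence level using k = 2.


U = k * uc
U = 2 * 1.143
U = 2.2860

2.2860


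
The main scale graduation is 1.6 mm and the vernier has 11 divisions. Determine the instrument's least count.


LC = MSD / n_div
= 1.6 / 11
= 0.1455

0.1455


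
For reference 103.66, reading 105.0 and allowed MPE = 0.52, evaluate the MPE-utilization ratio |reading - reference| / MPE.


e = indication - reference = 105.0 - 103.66 = 1.3400
|e| = 1.3400
ratio = |e| / MPE = 1.3400 / 0.52
ratio = 2.5769

2.5769


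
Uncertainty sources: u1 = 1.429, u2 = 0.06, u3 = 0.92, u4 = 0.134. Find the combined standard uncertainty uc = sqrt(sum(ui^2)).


uc = sqrt(1.429^2 + 0.06^2 + 0.92^2 + 0.134^2)
uc = sqrt(2.909997)
uc = 1.7059

1.7059


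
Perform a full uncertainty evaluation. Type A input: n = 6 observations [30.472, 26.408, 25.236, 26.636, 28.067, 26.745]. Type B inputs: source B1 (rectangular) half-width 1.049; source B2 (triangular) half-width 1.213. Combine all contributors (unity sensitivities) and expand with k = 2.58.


mean = (30.472 + 26.408 + 25.236 + 26.636 + 28.067 + 26.745) / 6 = 27.26066667
s = sqrt(sum((x - mean)^2)/(n-1)) = 1.813575
u_A = s / sqrt(n) = 1.813575 / sqrt(6) = 0.74038889
u_B1 = 1.049 / sqrt(3) = 0.60564043
u_B2 = 1.213 / sqrt(6) = 0.49520518
uc = sqrt(0.74038889^2 + 0.60564043^2 + 0.49520518^2) = 1.0771278
U = k * uc = 2.58 * 1.0771278
U = 2.7790

2.7790


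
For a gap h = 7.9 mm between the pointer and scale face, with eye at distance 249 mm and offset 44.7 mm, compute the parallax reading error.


error = h * offset / d
= 7.9 * 44.7 / 249
= 1.4182

1.4182


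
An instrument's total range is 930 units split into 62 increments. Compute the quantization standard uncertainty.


resolution = range / divisions
resolution = 930 / 62 = 15
u_res = resolution / (2*sqrt(3))
u_res = 15 / 3.4641016
u_res = 4.3301

4.3301


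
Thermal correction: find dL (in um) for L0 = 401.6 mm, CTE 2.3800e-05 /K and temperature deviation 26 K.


dL = L * alpha * dT
= 401.6 * 2.3800e-05 * 26
= 0.2485101 mm
dL_um = 0.2485101 * 1000 = 248.5101 um

248.5101


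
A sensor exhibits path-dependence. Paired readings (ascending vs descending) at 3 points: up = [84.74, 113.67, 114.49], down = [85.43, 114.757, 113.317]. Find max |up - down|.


|84.74 - 85.43| = 0.6900
|113.67 - 114.757| = 1.0870
|114.49 - 113.317| = 1.1730
hysteresis = max(diffs) = 1.1730

1.1730


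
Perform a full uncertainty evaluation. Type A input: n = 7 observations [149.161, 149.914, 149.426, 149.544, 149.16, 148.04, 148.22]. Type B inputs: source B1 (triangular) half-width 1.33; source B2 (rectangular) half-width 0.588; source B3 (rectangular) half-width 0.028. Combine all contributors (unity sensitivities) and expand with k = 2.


mean = (149.161 + 149.914 + 149.426 + 149.544 + 149.16 + 148.04 + 148.22) / 7 = 149.0664286
s = sqrt(sum((x - mean)^2)/(n-1)) = 0.69082556
u_A = s / sqrt(n) = 0.69082556 / sqrt(7) = 0.26110752
u_B1 = 1.33 / sqrt(6) = 0.54297023
u_B2 = 0.588 / sqrt(3) = 0.33948196
u_B3 = 0.028 / sqrt(3) = 0.016165808
uc = sqrt(0.26110752^2 + 0.54297023^2 + 0.33948196^2 + 0.016165808^2) = 0.69173922
U = k * uc = 2 * 0.69173922
U = 1.3835

1.3835


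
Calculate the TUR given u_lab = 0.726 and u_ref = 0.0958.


TUR = u_lab / u_ref
= 0.726 / 0.0958
= 7.5783

7.5783


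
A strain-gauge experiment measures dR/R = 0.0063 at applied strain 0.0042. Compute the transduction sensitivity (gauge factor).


GF = (dR/R) / epsilon
= 0.0063 / 0.0042
= 1.5000

1.5000


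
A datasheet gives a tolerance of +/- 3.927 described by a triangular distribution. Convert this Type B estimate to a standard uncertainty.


u_B = half_width / sqrt(6)
u_B = 3.927 / 2.4494897
u_B = 1.6032

1.6032


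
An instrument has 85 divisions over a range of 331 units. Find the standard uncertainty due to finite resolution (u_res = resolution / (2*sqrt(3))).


resolution = range / divisions
resolution = 331 / 85 = 3.8941176
u_res = resolution / (2*sqrt(3))
u_res = 3.8941176 / 3.4641016
u_res = 1.1241

1.1241


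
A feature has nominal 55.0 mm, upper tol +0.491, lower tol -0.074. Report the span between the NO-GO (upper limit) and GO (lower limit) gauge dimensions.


GO = nominal - lower_tol (smallest hole = maximum material condition)
GO = 55.0 - 0.074 = 54.926
NO-GO = nominal + upper_tol (largest hole = least material condition)
NO-GO = 55.0 + 0.491 = 55.491
spread = NO-GO - GO = 55.491 - 54.926 = 0.5650

0.5650


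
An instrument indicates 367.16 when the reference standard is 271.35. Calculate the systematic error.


Systematic error = measured - true
= 367.16 - 271.35
= 95.8100

95.8100


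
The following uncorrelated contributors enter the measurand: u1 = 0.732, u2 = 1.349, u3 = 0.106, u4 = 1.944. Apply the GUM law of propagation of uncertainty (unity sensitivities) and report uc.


uc = sqrt(0.732^2 + 1.349^2 + 0.106^2 + 1.944^2)
uc = sqrt(6.145997)
uc = 2.4791

2.4791


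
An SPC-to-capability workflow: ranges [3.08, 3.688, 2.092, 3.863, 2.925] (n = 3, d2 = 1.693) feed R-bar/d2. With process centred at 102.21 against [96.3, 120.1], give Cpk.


R_bar = (3.08 + 3.688 + 2.092 + 3.863 + 2.925) / 5 = 3.1296
sigma = R_bar / d2 = 3.1296 / 1.693 = 1.8485529
Cp = (USL - LSL)/(6*sigma) = (120.1 - 96.3)/(6*1.8485529) = 2.1458
Cpu = (120.1 - 102.21)/(3*1.8485529) = 3.2259
Cpl = (102.21 - 96.3)/(3*1.8485529) = 1.0657
Cpk = min(Cpu, Cpl) = 1.0657

1.0657
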